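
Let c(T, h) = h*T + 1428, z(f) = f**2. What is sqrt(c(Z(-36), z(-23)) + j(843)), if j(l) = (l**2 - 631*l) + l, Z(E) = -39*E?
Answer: sqrt(923703) ≈ 961.09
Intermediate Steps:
j(l) = l**2 - 630*l
c(T, h) = 1428 + T*h (c(T, h) = T*h + 1428 = 1428 + T*h)
sqrt(c(Z(-36), z(-23)) + j(843)) = sqrt((1428 - 39*(-36)*(-23)**2) + 843*(-630 + 843)) = sqrt((1428 + 1404*529) + 843*213) = sqrt((1428 + 742716) + 179559) = sqrt(744144 + 179559) = sqrt(923703)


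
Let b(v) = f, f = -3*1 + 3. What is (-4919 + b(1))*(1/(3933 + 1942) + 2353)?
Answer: -67999646044/5875 ≈ -1.1574e+7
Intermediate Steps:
f = 0 (f = -3 + 3 = 0)
b(v) = 0
(-4919 + b(1))*(1/(3933 + 1942) + 2353) = (-4919 + 0)*(1/(3933 + 1942) + 2353) = -4919*(1/5875 + 2353) = -4919*13823876/5875 = -67999646044/5875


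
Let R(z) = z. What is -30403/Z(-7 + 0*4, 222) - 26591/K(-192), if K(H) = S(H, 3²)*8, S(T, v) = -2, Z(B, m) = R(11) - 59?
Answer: 6886/3 ≈ 2295.3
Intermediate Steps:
Z(B, m) = -48 (Z(B, m) = 11 - 59 = -48)
K(H) = -16 (K(H) = -2*8 = -16)
-30403/Z(-7 + 0*4, 222) - 26591/K(-192) = -30403/(-48) - 26591/(-16) = -30403*(-1/48) - 26591*(-1/16) = 30403/48 + 26591/16 = 6886/3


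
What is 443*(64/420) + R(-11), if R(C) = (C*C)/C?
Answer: 5933/105 ≈ 56.505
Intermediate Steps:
R(C) = C (R(C) = C²/C = C)
443*(64/420) + R(-11) = 443*(64/420) - 11 = 443*(64*(1/420)) - 11 = 443*(16/105) - 11 = 7088/105 - 11 = 5933/105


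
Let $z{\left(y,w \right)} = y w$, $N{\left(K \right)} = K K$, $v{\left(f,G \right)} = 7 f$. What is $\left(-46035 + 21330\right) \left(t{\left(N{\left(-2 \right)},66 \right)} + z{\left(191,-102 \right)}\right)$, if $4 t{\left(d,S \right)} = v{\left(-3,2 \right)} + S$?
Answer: $\frac{1924099515}{4} \approx 4.8103 \cdot 10^{8}$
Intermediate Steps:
$N{\left(K \right)} = K^{2}$
$z{\left(y,w \right)} = w y$
$t{\left(d,S \right)} = - \frac{21}{4} + \frac{S}{4}$ ($t{\left(d,S \right)} = \frac{7 \left(-3\right) + S}{4} = \frac{-21 + S}{4} = - \frac{21}{4} + \frac{S}{4}$)
$\left(-46035 + 21330\right) \left(t{\left(N{\left(-2 \right)},66 \right)} + z{\left(191,-102 \right)}\right) = \left(-46035 + 21330\right) \left(\left(- \frac{21}{4} + \frac{1}{4} \cdot 66\right) - 19482\right) = - 24705 \left(\left(- \frac{21}{4} + \frac{33}{2}\right) - 19482\right) = - 24705 \left(\frac{45}{4} - 19482\right) = \left(-24705\right) \left(- \frac{77883}{4}\right) = \frac{1924099515}{4}$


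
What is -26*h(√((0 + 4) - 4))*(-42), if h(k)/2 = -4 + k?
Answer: -8736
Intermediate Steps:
h(k) = -8 + 2*k (h(k) = 2*(-4 + k) = -8 + 2*k)
-26*h(√((0 + 4) - 4))*(-42) = -26*(-8 + 2*√((0 + 4) - 4))*(-42) = -26*(-8 + 2*√(4 - 4))*(-42) = -26*(-8 + 2*√0)*(-42) = -26*(-8 + 2*0)*(-42) = -26*(-8 + 0)*(-42) = -26*(-8)*(-42) = 208*(-42) = -8736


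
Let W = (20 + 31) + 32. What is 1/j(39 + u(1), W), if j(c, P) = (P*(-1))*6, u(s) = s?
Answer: -1/498 ≈ -0.0020080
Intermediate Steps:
W = 83 (W = 51 + 32 = 83)
j(c, P) = -6*P (j(c, P) = -P*6 = -6*P)
1/j(39 + u(1), W) = 1/(-6*83) = 1/(-498) = -1/498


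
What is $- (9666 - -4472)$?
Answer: $-14138$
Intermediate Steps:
$- (9666 - -4472) = - (9666 + 4472) = \left(-1\right) 14138 = -14138$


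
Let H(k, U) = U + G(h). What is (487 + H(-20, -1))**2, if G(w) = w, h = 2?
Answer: 238144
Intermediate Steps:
H(k, U) = 2 + U (H(k, U) = U + 2 = 2 + U)
(487 + H(-20, -1))**2 = (487 + (2 - 1))**2 = (487 + 1)**2 = 488**2 = 238144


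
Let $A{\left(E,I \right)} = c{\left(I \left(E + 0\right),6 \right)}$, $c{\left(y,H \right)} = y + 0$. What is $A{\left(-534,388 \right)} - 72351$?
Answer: $-279543$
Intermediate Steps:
$c{\left(y,H \right)} = y$
$A{\left(E,I \right)} = E I$ ($A{\left(E,I \right)} = I \left(E + 0\right) = I E = E I$)
$A{\left(-534,388 \right)} - 72351 = \left(-534\right) 388 - 72351 = -207192 - 72351 = -279543$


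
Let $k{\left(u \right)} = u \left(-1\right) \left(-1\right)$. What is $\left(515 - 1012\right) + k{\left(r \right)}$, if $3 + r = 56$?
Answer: $-444$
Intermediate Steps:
$r = 53$ ($r = -3 + 56 = 53$)
$k{\left(u \right)} = u$ ($k{\left(u \right)} = - u \left(-1\right) = u$)
$\left(515 - 1012\right) + k{\left(r \right)} = \left(515 - 1012\right) + 53 = -497 + 53 = -444$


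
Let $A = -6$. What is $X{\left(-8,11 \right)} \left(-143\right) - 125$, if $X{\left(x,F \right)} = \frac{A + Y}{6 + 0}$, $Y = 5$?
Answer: $- \frac{607}{6} \approx -101.17$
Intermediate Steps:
$X{\left(x,F \right)} = - \frac{1}{6}$ ($X{\left(x,F \right)} = \frac{-6 + 5}{6 + 0} = - \frac{1}{6}$)
$X{\left(-8,11 \right)} \left(-143\right) - 125 = \left(- \frac{1}{6}\right) \left(-143\right) - 125 = \frac{143}{6} - 125 = - \frac{607}{6}$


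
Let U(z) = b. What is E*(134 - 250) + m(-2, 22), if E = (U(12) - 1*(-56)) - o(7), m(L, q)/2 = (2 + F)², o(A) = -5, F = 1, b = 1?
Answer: -7174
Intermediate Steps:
U(z) = 1
m(L, q) = 18 (m(L, q) = 2*(2 + 1)² = 2*3² = 2*9 = 18)
E = 62 (E = (1 - 1*(-56)) - 1*(-5) = (1 + 56) + 5 = 57 + 5 = 62)
E*(134 - 250) + m(-2, 22) = 62*(134 - 250) + 18 = 62*(-116) + 18 = -7192 + 18 = -7174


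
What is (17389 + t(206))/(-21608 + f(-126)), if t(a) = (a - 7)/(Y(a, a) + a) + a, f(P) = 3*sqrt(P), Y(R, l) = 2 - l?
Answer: -191171378/233453399 - 318501*I*sqrt(14)/933813596 ≈ -0.81888 - 0.0012762*I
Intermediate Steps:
t(a) = -7/2 + 3*a/2 (t(a) = (a - 7)/((2 - a) + a) + a = (-7 + a)/2 + a = (-7 + a)*(1/2) + a = (-7/2 + a/2) + a = -7/2 + 3*a/2)
(17389 + t(206))/(-21608 + f(-126)) = (17389 + (-7/2 + (3/2)*206))/(-21608 + 3*sqrt(-126)) = (17389 + (-7/2 + 309))/(-21608 + 3*(3*I*sqrt(14))) = (17389 + 611/2)/(-21608 + 9*I*sqrt(14)) = 35389/(2*(-21608 + 9*I*sqrt(14)))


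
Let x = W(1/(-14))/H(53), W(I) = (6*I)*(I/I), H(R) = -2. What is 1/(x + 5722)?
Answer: 14/80111 ≈ 0.00017476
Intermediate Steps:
W(I) = 6*I (W(I) = (6*I)*1 = 6*I)
x = 3/14 (x = (6/(-14))/(-2) = (6*(-1/14))*(-½) = -3/7*(-½) = 3/14 ≈ 0.21429)
1/(x + 5722) = 1/(3/14 + 5722) = 1/(80111/14) = 14/80111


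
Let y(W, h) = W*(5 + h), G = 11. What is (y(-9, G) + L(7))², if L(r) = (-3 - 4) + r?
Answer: 20736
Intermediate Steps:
L(r) = -7 + r
(y(-9, G) + L(7))² = (-9*(5 + 11) + (-7 + 7))² = (-9*16 + 0)² = (-144 + 0)² = (-144)² = 20736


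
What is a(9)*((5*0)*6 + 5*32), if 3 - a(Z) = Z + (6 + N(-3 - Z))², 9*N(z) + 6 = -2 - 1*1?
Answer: -4960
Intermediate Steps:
N(z) = -1 (N(z) = -⅔ + (-2 - 1*1)/9 = -⅔ + (-2 - 1)/9 = -⅔ + (⅑)*(-3) = -⅔ - ⅓ = -1)
a(Z) = -22 - Z (a(Z) = 3 - (Z + (6 - 1)²) = 3 - (Z + 5²) = 3 - (Z + 25) = 3 - (25 + Z) = 3 + (-25 - Z) = -22 - Z)
a(9)*((5*0)*6 + 5*32) = (-22 - 1*9)*((5*0)*6 + 5*32) = (-22 - 9)*(0*6 + 160) = -31*(0 + 160) = -31*160 = -4960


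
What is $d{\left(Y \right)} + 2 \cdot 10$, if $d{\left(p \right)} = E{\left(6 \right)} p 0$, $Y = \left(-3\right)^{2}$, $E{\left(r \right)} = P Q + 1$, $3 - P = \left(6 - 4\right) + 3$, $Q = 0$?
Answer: $20$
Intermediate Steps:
$P = -2$ ($P = 3 - \left(\left(6 - 4\right) + 3\right) = 3 - \left(2 + 3\right) = 3 - 5 = -2$)
$E{\left(r \right)} = 1$ ($E{\left(r \right)} = \left(-2\right) 0 + 1 = 0 + 1 = 1$)
$Y = 9$
$d{\left(p \right)} = 0$ ($d{\left(p \right)} = 1 p 0 = p 0 = 0$)
$d{\left(Y \right)} + 2 \cdot 10 = 0 + 2 \cdot 10 = 0 + 20 = 20$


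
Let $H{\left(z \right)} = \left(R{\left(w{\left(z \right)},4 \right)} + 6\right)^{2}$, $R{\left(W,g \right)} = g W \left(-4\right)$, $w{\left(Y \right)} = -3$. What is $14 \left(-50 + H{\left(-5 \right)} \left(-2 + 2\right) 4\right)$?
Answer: $-700$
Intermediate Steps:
$R{\left(W,g \right)} = - 4 W g$ ($R{\left(W,g \right)} = W g \left(-4\right) = - 4 W g$)
$H{\left(z \right)} = 2916$ ($H{\left(z \right)} = \left(\left(-4\right) \left(-3\right) 4 + 6\right)^{2} = \left(48 + 6\right)^{2} = 54^{2} = 2916$)
$14 \left(-50 + H{\left(-5 \right)} \left(-2 + 2\right) 4\right) = 14 \left(-50 + 2916 \left(-2 + 2\right) 4\right) = 14 \left(-50 + 2916 \cdot 0 \cdot 4\right) = 14 \left(-50 + 0 \cdot 4\right) = 14 \left(-50 + 0\right) = 14 \left(-50\right) = -700$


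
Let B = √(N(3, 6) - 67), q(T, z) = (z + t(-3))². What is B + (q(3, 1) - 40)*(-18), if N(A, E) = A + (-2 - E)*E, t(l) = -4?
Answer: 558 + 4*I*√7 ≈ 558.0 + 10.583*I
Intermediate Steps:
q(T, z) = (-4 + z)² (q(T, z) = (z - 4)² = (-4 + z)²)
N(A, E) = A + E*(-2 - E)
B = 4*I*√7 (B = √((3 - 1*6² - 2*6) - 67) = √((3 - 1*36 - 12) - 67) = √((3 - 36 - 12) - 67) = √(-45 - 67) = √(-112) = 4*I*√7 ≈ 10.583*I)
B + (q(3, 1) - 40)*(-18) = 4*I*√7 + ((-4 + 1)² - 40)*(-18) = 4*I*√7 + ((-3)² - 40)*(-18) = 4*I*√7 + (9 - 40)*(-18) = 4*I*√7 - 31*(-18) = 4*I*√7 + 558 = 558 + 4*I*√7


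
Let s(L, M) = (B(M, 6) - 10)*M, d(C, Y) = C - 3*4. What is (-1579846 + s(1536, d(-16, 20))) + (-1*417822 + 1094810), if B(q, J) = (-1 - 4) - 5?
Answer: -902298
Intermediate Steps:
B(q, J) = -10 (B(q, J) = -5 - 5 = -10)
d(C, Y) = -12 + C (d(C, Y) = C - 12 = -12 + C)
s(L, M) = -20*M (s(L, M) = (-10 - 10)*M = -20*M)
(-1579846 + s(1536, d(-16, 20))) + (-1*417822 + 1094810) = (-1579846 - 20*(-12 - 16)) + (-1*417822 + 1094810) = (-1579846 - 20*(-28)) + (-417822 + 1094810) = (-1579846 + 560) + 676988 = -1579286 + 676988 = -902298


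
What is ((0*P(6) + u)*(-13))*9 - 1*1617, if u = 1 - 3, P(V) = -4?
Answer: -1383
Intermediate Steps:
u = -2
((0*P(6) + u)*(-13))*9 - 1*1617 = ((0*(-4) - 2)*(-13))*9 - 1*1617 = ((0 - 2)*(-13))*9 - 1617 = -2*(-13)*9 - 1617 = 26*9 - 1617 = 234 - 1617 = -1383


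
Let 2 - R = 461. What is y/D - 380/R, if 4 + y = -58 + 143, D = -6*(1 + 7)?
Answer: -6313/7344 ≈ -0.85961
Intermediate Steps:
D = -48 (D = -6*8 = -48)
R = -459 (R = 2 - 1*461 = 2 - 461 = -459)
y = 81 (y = -4 + (-58 + 143) = -4 + 85 = 81)
y/D - 380/R = 81/(-48) - 380/(-459) = 81*(-1/48) - 380*(-1/459) = -27/16 + 380/459 = -6313/7344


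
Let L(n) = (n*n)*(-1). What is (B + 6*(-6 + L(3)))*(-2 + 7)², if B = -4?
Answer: -2350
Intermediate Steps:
L(n) = -n² (L(n) = n²*(-1) = -n²)
(B + 6*(-6 + L(3)))*(-2 + 7)² = (-4 + 6*(-6 - 1*3²))*(-2 + 7)² = (-4 + 6*(-6 - 1*9))*5² = (-4 + 6*(-6 - 9))*25 = (-4 + 6*(-15))*25 = (-4 - 90)*25 = -94*25 = -2350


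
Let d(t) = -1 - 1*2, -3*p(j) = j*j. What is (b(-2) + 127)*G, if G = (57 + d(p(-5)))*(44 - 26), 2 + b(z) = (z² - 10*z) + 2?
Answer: 146772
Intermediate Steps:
p(j) = -j²/3 (p(j) = -j*j/3 = -j²/3)
b(z) = z² - 10*z (b(z) = -2 + ((z² - 10*z) + 2) = -2 + (2 + z² - 10*z) = z² - 10*z)
d(t) = -3 (d(t) = -1 - 2 = -3)
G = 972 (G = (57 - 3)*(44 - 26) = 54*18 = 972)
(b(-2) + 127)*G = (-2*(-10 - 2) + 127)*972 = (-2*(-12) + 127)*972 = (24 + 127)*972 = 151*972 = 146772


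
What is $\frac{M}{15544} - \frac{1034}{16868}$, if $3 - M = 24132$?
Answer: $- \frac{105770117}{65549048} \approx -1.6136$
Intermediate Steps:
$M = -24129$ ($M = 3 - 24132 = -24129$)
$\frac{M}{15544} - \frac{1034}{16868} = - \frac{24129}{15544} - \frac{1034}{16868} = \left(-24129\right) \frac{1}{15544} - \frac{517}{8434} = - \frac{24129}{15544} - \frac{517}{8434} = - \frac{105770117}{65549048}$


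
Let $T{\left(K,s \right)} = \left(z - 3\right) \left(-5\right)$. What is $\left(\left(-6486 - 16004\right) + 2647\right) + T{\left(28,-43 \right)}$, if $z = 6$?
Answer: $-19858$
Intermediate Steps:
$T{\left(K,s \right)} = -15$ ($T{\left(K,s \right)} = \left(6 - 3\right) \left(-5\right) = 3 \left(-5\right) = -15$)
$\left(\left(-6486 - 16004\right) + 2647\right) + T{\left(28,-43 \right)} = \left(\left(-6486 - 16004\right) + 2647\right) - 15 = \left(-22490 + 2647\right) - 15 = -19843 - 15 = -19858$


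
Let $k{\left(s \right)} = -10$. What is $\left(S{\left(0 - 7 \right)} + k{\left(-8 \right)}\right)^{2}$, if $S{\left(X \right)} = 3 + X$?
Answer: $196$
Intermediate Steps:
$\left(S{\left(0 - 7 \right)} + k{\left(-8 \right)}\right)^{2} = \left(\left(3 + \left(0 - 7\right)\right) - 10\right)^{2} = \left(\left(3 - 7\right) - 10\right)^{2} = \left(-4 - 10\right)^{2} = \left(-14\right)^{2} = 196$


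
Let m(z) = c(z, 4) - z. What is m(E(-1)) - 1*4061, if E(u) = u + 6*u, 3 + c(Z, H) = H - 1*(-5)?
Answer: -4048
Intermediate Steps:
c(Z, H) = 2 + H (c(Z, H) = -3 + (H - 1*(-5)) = -3 + (H + 5) = -3 + (5 + H) = 2 + H)
E(u) = 7*u
m(z) = 6 - z (m(z) = (2 + 4) - z = 6 - z)
m(E(-1)) - 1*4061 = (6 - 7*(-1)) - 1*4061 = (6 - 1*(-7)) - 4061 = (6 + 7) - 4061 = 13 - 4061 = -4048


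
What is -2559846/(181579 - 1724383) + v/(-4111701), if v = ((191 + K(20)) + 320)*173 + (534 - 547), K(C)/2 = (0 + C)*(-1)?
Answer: 1733271519361/1057258124934 ≈ 1.6394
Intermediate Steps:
K(C) = -2*C (K(C) = 2*((0 + C)*(-1)) = 2*(C*(-1)) = 2*(-C) = -2*C)
v = 81470 (v = ((191 - 2*20) + 320)*173 + (534 - 547) = ((191 - 40) + 320)*173 - 13 = (151 + 320)*173 - 13 = 471*173 - 13 = 81483 - 13 = 81470)
-2559846/(181579 - 1724383) + v/(-4111701) = -2559846/(181579 - 1724383) + 81470/(-4111701) = -2559846/(-1542804) + 81470*(-1/4111701) = -2559846*(-1/1542804) - 81470/4111701 = 426641/257134 - 81470/4111701 = 1733271519361/1057258124934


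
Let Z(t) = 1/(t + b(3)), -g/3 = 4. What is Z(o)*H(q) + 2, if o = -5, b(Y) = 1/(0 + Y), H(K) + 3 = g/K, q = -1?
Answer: 1/14 ≈ 0.071429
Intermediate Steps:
g = -12 (g = -3*4 = -12)
H(K) = -3 - 12/K
b(Y) = 1/Y
Z(t) = 1/(⅓ + t) (Z(t) = 1/(t + 1/3) = 1/(t + ⅓) = 1/(⅓ + t))
Z(o)*H(q) + 2 = (3/(1 + 3*(-5)))*(-3 - 12/(-1)) + 2 = (3/(1 - 15))*(-3 - 12*(-1)) + 2 = (3/(-14))*(-3 + 12) + 2 = (3*(-1/14))*9 + 2 = -3/14*9 + 2 = -27/14 + 2 = 1/14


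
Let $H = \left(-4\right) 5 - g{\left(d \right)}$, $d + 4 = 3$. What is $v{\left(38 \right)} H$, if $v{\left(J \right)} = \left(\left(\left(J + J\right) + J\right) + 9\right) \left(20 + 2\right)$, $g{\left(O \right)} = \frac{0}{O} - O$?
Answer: $-56826$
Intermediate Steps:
$d = -1$ ($d = -4 + 3 = -1$)
$g{\left(O \right)} = - O$ ($g{\left(O \right)} = 0 - O = - O$)
$v{\left(J \right)} = 198 + 66 J$ ($v{\left(J \right)} = \left(\left(2 J + J\right) + 9\right) 22 = \left(3 J + 9\right) 22 = \left(9 + 3 J\right) 22 = 198 + 66 J$)
$H = -21$ ($H = \left(-4\right) 5 - \left(-1\right) \left(-1\right) = -20 - 1 = -21$)
$v{\left(38 \right)} H = \left(198 + 66 \cdot 38\right) \left(-21\right) = \left(198 + 2508\right) \left(-21\right) = 2706 \left(-21\right) = -56826$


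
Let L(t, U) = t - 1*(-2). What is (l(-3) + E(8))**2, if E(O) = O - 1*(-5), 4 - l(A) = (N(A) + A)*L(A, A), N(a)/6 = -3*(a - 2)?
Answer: 10816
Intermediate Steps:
L(t, U) = 2 + t (L(t, U) = t + 2 = 2 + t)
N(a) = 36 - 18*a (N(a) = 6*(-3*(a - 2)) = 6*(-3*(-2 + a)) = 6*(6 - 3*a) = 36 - 18*a)
l(A) = 4 - (2 + A)*(36 - 17*A) (l(A) = 4 - ((36 - 18*A) + A)*(2 + A) = 4 - (36 - 17*A)*(2 + A) = 4 - (2 + A)*(36 - 17*A))
E(O) = 5 + O (E(O) = O + 5 = 5 + O)
(l(-3) + E(8))**2 = ((-68 - 2*(-3) + 17*(-3)**2) + (5 + 8))**2 = ((-68 + 6 + 17*9) + 13)**2 = ((-68 + 6 + 153) + 13)**2 = (91 + 13)**2 = 104**2 = 10816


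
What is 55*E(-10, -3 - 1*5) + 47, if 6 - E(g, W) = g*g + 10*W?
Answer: -723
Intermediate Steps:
E(g, W) = 6 - g² - 10*W (E(g, W) = 6 - (g*g + 10*W) = 6 - (g² + 10*W) = 6 + (-g² - 10*W) = 6 - g² - 10*W)
55*E(-10, -3 - 1*5) + 47 = 55*(6 - 1*(-10)² - 10*(-3 - 1*5)) + 47 = 55*(6 - 1*100 - 10*(-3 - 5)) + 47 = 55*(6 - 100 - 10*(-8)) + 47 = 55*(6 - 100 + 80) + 47 = 55*(-14) + 47 = -770 + 47 = -723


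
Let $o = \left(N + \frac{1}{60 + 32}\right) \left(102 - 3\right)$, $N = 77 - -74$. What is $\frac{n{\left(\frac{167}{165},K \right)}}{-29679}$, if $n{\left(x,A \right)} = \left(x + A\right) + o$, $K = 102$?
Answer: $- \frac{228505879}{450527220} \approx -0.5072$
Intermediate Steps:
$N = 151$ ($N = 77 + 74 = 151$)
$o = \frac{1375407}{92}$ ($o = \left(151 + \frac{1}{60 + 32}\right) \left(102 - 3\right) = \left(151 + \frac{1}{92}\right) 99 = \frac{13893}{92} \cdot 99 = \frac{1375407}{92} \approx 14950.0$)
$n{\left(x,A \right)} = \frac{1375407}{92} + A + x$ ($n{\left(x,A \right)} = \left(x + A\right) + \frac{1375407}{92} = \left(A + x\right) + \frac{1375407}{92} = \frac{1375407}{92} + A + x$)
$\frac{n{\left(\frac{167}{165},K \right)}}{-29679} = \frac{\frac{1375407}{92} + 102 + \frac{167}{165}}{-29679} = \left(\frac{1375407}{92} + 102 + 167 \cdot \frac{1}{165}\right) \left(- \frac{1}{29679}\right) = \left(\frac{1375407}{92} + 102 + \frac{167}{165}\right) \left(- \frac{1}{29679}\right) = \frac{228505879}{15180} \left(- \frac{1}{29679}\right) = - \frac{228505879}{450527220}$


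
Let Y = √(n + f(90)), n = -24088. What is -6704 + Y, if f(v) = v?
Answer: -6704 + 13*I*√142 ≈ -6704.0 + 154.91*I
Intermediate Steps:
Y = 13*I*√142 (Y = √(-24088 + 90) = √(-23998) = 13*I*√142 ≈ 154.91*I)
-6704 + Y = -6704 + 13*I*√142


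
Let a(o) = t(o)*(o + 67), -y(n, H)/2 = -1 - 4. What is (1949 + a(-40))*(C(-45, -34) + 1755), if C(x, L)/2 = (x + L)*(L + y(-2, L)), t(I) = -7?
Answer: 9762720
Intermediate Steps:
y(n, H) = 10 (y(n, H) = -2*(-1 - 4) = -2*(-5) = 10)
a(o) = -469 - 7*o (a(o) = -7*(o + 67) = -7*(67 + o) = -469 - 7*o)
C(x, L) = 2*(10 + L)*(L + x) (C(x, L) = 2*((x + L)*(L + 10)) = 2*((L + x)*(10 + L)) = 2*((10 + L)*(L + x)) = 2*(10 + L)*(L + x))
(1949 + a(-40))*(C(-45, -34) + 1755) = (1949 + (-469 - 7*(-40)))*((2*(-34)**2 + 20*(-34) + 20*(-45) + 2*(-34)*(-45)) + 1755) = (1949 + (-469 + 280))*((2*1156 - 680 - 900 + 3060) + 1755) = (1949 - 189)*((2312 - 680 - 900 + 3060) + 1755) = 1760*(3792 + 1755) = 1760*5547 = 9762720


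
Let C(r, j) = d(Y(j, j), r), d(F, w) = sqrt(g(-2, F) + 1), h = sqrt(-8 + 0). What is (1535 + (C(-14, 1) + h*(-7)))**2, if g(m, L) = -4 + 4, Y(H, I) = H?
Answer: 2358904 - 43008*I*sqrt(2) ≈ 2.3589e+6 - 60823.0*I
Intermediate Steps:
h = 2*I*sqrt(2) (h = sqrt(-8) = 2*I*sqrt(2) ≈ 2.8284*I)
g(m, L) = 0
d(F, w) = 1 (d(F, w) = sqrt(0 + 1) = sqrt(1) = 1)
C(r, j) = 1
(1535 + (C(-14, 1) + h*(-7)))**2 = (1535 + (1 + (2*I*sqrt(2))*(-7)))**2 = (1535 + (1 - 14*I*sqrt(2)))**2 = (1536 - 14*I*sqrt(2))**2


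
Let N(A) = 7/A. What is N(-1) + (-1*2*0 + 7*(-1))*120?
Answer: -847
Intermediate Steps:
N(-1) + (-1*2*0 + 7*(-1))*120 = 7/(-1) + (-1*2*0 + 7*(-1))*120 = 7*(-1) + (-2*0 - 7)*120 = -7 + (0 - 7)*120 = -7 - 7*120 = -7 - 840 = -847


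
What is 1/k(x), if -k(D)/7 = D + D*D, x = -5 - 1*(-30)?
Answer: -1/4550 ≈ -0.00021978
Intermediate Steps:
x = 25 (x = -5 + 30 = 25)
k(D) = -7*D - 7*D² (k(D) = -7*(D + D*D) = -7*(D + D²) = -7*D - 7*D²)
1/k(x) = 1/(-7*25*(1 + 25)) = 1/(-7*25*26) = 1/(-4550) = -1/4550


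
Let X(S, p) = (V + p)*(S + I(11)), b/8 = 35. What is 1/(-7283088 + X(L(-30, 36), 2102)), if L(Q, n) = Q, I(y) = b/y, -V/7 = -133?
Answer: -11/80265618 ≈ -1.3704e-7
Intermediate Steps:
V = 931 (V = -7*(-133) = 931)
b = 280 (b = 8*35 = 280)
I(y) = 280/y
X(S, p) = (931 + p)*(280/11 + S) (X(S, p) = (931 + p)*(S + 280/11) = (931 + p)*(280/11 + S))
1/(-7283088 + X(L(-30, 36), 2102)) = 1/(-7283088 + (260680/11 + 931*(-30) + (280/11)*2102 - 30*2102)) = 1/(-7283088 + (260680/11 - 27930 + 588560/11 - 63060)) = 1/(-7283088 - 151650/11) = 1/(-80265618/11) = -11/80265618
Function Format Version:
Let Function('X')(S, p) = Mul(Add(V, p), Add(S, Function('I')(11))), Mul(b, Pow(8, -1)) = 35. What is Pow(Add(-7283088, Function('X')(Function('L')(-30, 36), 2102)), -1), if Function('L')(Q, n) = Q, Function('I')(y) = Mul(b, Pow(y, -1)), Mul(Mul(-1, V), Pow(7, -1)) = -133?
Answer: Rational(-11, 80265618) ≈ -1.3704e-7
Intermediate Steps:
V = 931 (V = Mul(-7, -133) = 931)
b = 280 (b = Mul(8, 35) = 280)
Function('I')(y) = Mul(280, Pow(y, -1))
Function('X')(S, p) = Mul(Add(931, p), Add(Rational(280, 11), S)) (Function('X')(S, p) = Mul(Add(931, p), Add(S, Mul(280, Pow(11, -1)))) = Mul(Add(931, p), Add(S, Mul(280, Rational(1, 11)))) = Mul(Add(931, p), Add(S, Rational(280, 11))) = Mul(Add(931, p), Add(Rational(280, 11), S)))
Pow(Add(-7283088, Function('X')(Function('L')(-30, 36), 2102)), -1) = Pow(Add(-7283088, Add(Rational(260680, 11), Mul(931, -30), Mul(Rational(280, 11), 2102), Mul(-30, 2102))), -1) = Pow(Add(-7283088, Add(Rational(260680, 11), -27930, Rational(588560, 11), -63060)), -1) = Pow(Add(-7283088, Rational(-151650, 11)), -1) = Pow(Rational(-80265618, 11), -1) = Rational(-11, 80265618)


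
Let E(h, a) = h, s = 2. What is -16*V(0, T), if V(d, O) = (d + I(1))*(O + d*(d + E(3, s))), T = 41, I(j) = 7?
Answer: -4592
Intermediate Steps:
V(d, O) = (7 + d)*(O + d*(3 + d)) (V(d, O) = (d + 7)*(O + d*(d + 3)) = (7 + d)*(O + d*(3 + d)))
-16*V(0, T) = -16*(0**3 + 7*41 + 10*0**2 + 21*0 + 41*0) = -16*(0 + 287 + 10*0 + 0 + 0) = -16*(0 + 287 + 0 + 0 + 0) = -16*287 = -4592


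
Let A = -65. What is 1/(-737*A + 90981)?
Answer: 1/138886 ≈ 7.2001e-6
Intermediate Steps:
1/(-737*A + 90981) = 1/(-737*(-65) + 90981) = 1/(47905 + 90981) = 1/138886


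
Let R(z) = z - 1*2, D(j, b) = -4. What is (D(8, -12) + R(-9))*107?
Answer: -1605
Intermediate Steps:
R(z) = -2 + z (R(z) = z - 2 = -2 + z)
(D(8, -12) + R(-9))*107 = (-4 + (-2 - 9))*107 = (-4 - 11)*107 = -15*107 = -1605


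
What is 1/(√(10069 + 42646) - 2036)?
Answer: -2036/4092581 - √52715/4092581 ≈ -0.00055359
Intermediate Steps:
1/(√(10069 + 42646) - 2036) = 1/(√52715 - 2036) = 1/(-2036 + √52715)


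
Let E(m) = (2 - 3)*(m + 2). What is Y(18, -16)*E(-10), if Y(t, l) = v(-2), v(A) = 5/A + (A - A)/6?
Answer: -20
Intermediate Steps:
E(m) = -2 - m (E(m) = -(2 + m) = -2 - m)
v(A) = 5/A (v(A) = 5/A + 0*(⅙) = 5/A + 0 = 5/A)
Y(t, l) = -5/2 (Y(t, l) = 5/(-2) = 5*(-½) = -5/2)
Y(18, -16)*E(-10) = -5*(-2 - 1*(-10))/2 = -5*(-2 + 10)/2 = -5/2*8 = -20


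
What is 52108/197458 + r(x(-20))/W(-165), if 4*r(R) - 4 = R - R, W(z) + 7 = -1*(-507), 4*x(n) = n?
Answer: 13125729/49364500 ≈ 0.26589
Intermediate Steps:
x(n) = n/4
W(z) = 500 (W(z) = -7 - 1*(-507) = -7 + 507 = 500)
r(R) = 1 (r(R) = 1 + (R - R)/4 = 1 + (1/4)*0 = 1 + 0 = 1)
52108/197458 + r(x(-20))/W(-165) = 52108/197458 + 1/500 = 52108*(1/197458) + 1*(1/500) = 26054/98729 + 1/500 = 13125729/49364500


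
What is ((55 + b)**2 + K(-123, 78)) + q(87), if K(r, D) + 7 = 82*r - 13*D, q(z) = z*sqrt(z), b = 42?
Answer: -1698 + 87*sqrt(87) ≈ -886.52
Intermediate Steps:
q(z) = z**(3/2)
K(r, D) = -7 - 13*D + 82*r (K(r, D) = -7 + (82*r - 13*D) = -7 + (-13*D + 82*r) = -7 - 13*D + 82*r)
((55 + b)**2 + K(-123, 78)) + q(87) = ((55 + 42)**2 + (-7 - 13*78 + 82*(-123))) + 87**(3/2) = (97**2 + (-7 - 1014 - 10086)) + 87*sqrt(87) = (9409 - 11107) + 87*sqrt(87) = -1698 + 87*sqrt(87)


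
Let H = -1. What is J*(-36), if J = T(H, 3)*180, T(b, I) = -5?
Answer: 32400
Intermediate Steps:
J = -900 (J = -5*180 = -900)
J*(-36) = -900*(-36) = 32400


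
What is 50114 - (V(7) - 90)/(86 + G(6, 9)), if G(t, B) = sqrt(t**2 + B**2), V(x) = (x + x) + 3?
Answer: 364786084/7279 - 219*sqrt(13)/7279 ≈ 50115.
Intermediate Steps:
V(x) = 3 + 2*x (V(x) = 2*x + 3 = 3 + 2*x)
G(t, B) = sqrt(B**2 + t**2)
50114 - (V(7) - 90)/(86 + G(6, 9)) = 50114 - ((3 + 2*7) - 90)/(86 + sqrt(9**2 + 6**2)) = 50114 - ((3 + 14) - 90)/(86 + sqrt(81 + 36)) = 50114 - (17 - 90)/(86 + sqrt(117)) = 50114 - (-73)/(86 + 3*sqrt(13)) = 50114 + 73/(86 + 3*sqrt(13))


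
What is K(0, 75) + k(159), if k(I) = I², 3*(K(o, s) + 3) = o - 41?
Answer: 75793/3 ≈ 25264.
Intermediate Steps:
K(o, s) = -50/3 + o/3 (K(o, s) = -3 + (o - 41)/3 = -3 + (-41 + o)/3 = -3 + (-41/3 + o/3) = -50/3 + o/3)
K(0, 75) + k(159) = (-50/3 + (⅓)*0) + 159² = (-50/3 + 0) + 25281 = -50/3 + 25281 = 75793/3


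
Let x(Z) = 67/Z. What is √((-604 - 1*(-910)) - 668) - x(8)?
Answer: -67/8 + I*√362 ≈ -8.375 + 19.026*I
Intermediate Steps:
√((-604 - 1*(-910)) - 668) - x(8) = √((-604 - 1*(-910)) - 668) - 67/8 = √((-604 + 910) - 668) - 67/8 = √(306 - 668) - 1*67/8 = √(-362) - 67/8 = I*√362 - 67/8 = -67/8 + I*√362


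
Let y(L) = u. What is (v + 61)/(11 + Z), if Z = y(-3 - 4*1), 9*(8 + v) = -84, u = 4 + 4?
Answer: 131/57 ≈ 2.2982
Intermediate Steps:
u = 8
y(L) = 8
v = -52/3 (v = -8 + (⅑)*(-84) = -8 - 28/3 = -52/3 ≈ -17.333)
Z = 8
(v + 61)/(11 + Z) = (-52/3 + 61)/(11 + 8) = (131/3)/19 = (1/19)*(131/3) = 131/57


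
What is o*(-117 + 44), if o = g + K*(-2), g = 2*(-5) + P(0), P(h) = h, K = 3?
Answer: 1168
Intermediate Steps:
g = -10 (g = 2*(-5) + 0 = -10 + 0 = -10)
o = -16 (o = -10 + 3*(-2) = -10 - 6 = -16)
o*(-117 + 44) = -16*(-117 + 44) = -16*(-73) = 1168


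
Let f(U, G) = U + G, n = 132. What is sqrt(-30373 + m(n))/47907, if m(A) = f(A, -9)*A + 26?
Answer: I*sqrt(14111)/47907 ≈ 0.0024796*I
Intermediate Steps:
f(U, G) = G + U
m(A) = 26 + A*(-9 + A) (m(A) = (-9 + A)*A + 26 = A*(-9 + A) + 26 = 26 + A*(-9 + A))
sqrt(-30373 + m(n))/47907 = sqrt(-30373 + (26 + 132*(-9 + 132)))/47907 = sqrt(-30373 + (26 + 132*123))*(1/47907) = sqrt(-30373 + (26 + 16236))*(1/47907) = sqrt(-30373 + 16262)*(1/47907) = sqrt(-14111)*(1/47907) = (I*sqrt(14111))*(1/47907) = I*sqrt(14111)/47907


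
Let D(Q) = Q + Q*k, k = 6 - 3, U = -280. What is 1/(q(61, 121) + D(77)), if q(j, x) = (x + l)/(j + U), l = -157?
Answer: 73/22496 ≈ 0.0032450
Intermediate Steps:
k = 3
q(j, x) = (-157 + x)/(-280 + j) (q(j, x) = (x - 157)/(j - 280) = (-157 + x)/(-280 + j))
D(Q) = 4*Q (D(Q) = Q + Q*3 = Q + 3*Q = 4*Q)
1/(q(61, 121) + D(77)) = 1/((-157 + 121)/(-280 + 61) + 4*77) = 1/(-36/(-219) + 308) = 1/(-1/219*(-36) + 308) = 1/(12/73 + 308) = 1/(22496/73) = 73/22496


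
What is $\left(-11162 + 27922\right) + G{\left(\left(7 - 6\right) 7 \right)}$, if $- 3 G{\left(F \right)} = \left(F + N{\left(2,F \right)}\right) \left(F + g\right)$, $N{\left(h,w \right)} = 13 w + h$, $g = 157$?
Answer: $\frac{33880}{3} \approx 11293.0$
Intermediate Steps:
$N{\left(h,w \right)} = h + 13 w$
$G{\left(F \right)} = - \frac{\left(2 + 14 F\right) \left(157 + F\right)}{3}$ ($G{\left(F \right)} = - \frac{\left(F + \left(2 + 13 F\right)\right) \left(F + 157\right)}{3} = - \frac{\left(2 + 14 F\right) \left(157 + F\right)}{3}$)
$\left(-11162 + 27922\right) + G{\left(\left(7 - 6\right) 7 \right)} = \left(-11162 + 27922\right) - \left(\frac{314}{3} + \frac{14 \cdot 49 \left(7 - 6\right)^{2}}{3} + \frac{2200}{3} \left(7 - 6\right) 7\right) = 16760 - \left(\frac{314}{3} + \frac{686}{3} + \frac{2200}{3} \cdot 1 \cdot 7\right) = 16760 - \left(5238 + \frac{686}{3}\right) = 16760 - \frac{16400}{3} = \frac{33880}{3}$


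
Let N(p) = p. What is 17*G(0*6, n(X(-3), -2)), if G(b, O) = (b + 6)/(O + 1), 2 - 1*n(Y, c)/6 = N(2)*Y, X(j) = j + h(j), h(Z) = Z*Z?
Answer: -102/59 ≈ -1.7288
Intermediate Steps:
h(Z) = Z**2
X(j) = j + j**2
n(Y, c) = 12 - 12*Y
G(b, O) = (6 + b)/(1 + O)
17*G(0*6, n(X(-3), -2)) = 17*((6 + 0*6)/(1 + (12 - (-36)*(1 - 3)))) = 17*((6 + 0)/(1 + (12 - (-36)*(-2)))) = 17*(6/(1 + (12 - 12*6))) = 17*(6/(1 + (12 - 72))) = 17*(6/(1 - 60)) = 17*(6/(-59)) = 17*(-1/59*6) = 17*(-6/59) = -102/59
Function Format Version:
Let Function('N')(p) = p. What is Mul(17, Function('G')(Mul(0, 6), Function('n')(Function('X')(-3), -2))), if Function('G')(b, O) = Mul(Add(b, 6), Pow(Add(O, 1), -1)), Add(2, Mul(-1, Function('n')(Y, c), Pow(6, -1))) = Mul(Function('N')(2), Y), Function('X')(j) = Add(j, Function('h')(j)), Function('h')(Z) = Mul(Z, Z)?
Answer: Rational(-102, 59) ≈ -1.7288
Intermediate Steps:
Function('h')(Z) = Pow(Z, 2)
Function('X')(j) = Add(j, Pow(j, 2))
Function('n')(Y, c) = Add(12, Mul(-12, Y)) (Function('n')(Y, c) = Add(12, Mul(-6, Mul(2, Y))) = Add(12, Mul(-12, Y)))
Function('G')(b, O) = Mul(Pow(Add(1, O), -1), Add(6, b)) (Function('G')(b, O) = Mul(Add(6, b), Pow(Add(1, O), -1)) = Mul(Pow(Add(1, O), -1), Add(6, b)))
Mul(17, Function('G')(Mul(0, 6), Function('n')(Function('X')(-3), -2))) = Mul(17, Mul(Pow(Add(1, Add(12, Mul(-12, Mul(-3, Add(1, -3))))), -1), Add(6, Mul(0, 6)))) = Mul(17, Mul(Pow(Add(1, Add(12, Mul(-12, Mul(-3, -2)))), -1), Add(6, 0))) = Mul(17, Mul(Pow(Add(1, Add(12, Mul(-12, 6))), -1), 6)) = Mul(17, Mul(Pow(Add(1, Add(12, -72)), -1), 6)) = Mul(17, Mul(Pow(Add(1, -60), -1), 6)) = Mul(17, Mul(Pow(-59, -1), 6)) = Mul(17, Mul(Rational(-1, 59), 6)) = Mul(17, Rational(-6, 59)) = Rational(-102, 59)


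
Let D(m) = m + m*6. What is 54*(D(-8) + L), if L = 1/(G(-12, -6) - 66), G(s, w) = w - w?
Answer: -33273/11 ≈ -3024.8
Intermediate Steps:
G(s, w) = 0
D(m) = 7*m (D(m) = m + 6*m = 7*m)
L = -1/66 (L = 1/(0 - 66) = 1/(-66) = -1/66 ≈ -0.015152)
54*(D(-8) + L) = 54*(7*(-8) - 1/66) = 54*(-56 - 1/66) = 54*(-3697/66) = -33273/11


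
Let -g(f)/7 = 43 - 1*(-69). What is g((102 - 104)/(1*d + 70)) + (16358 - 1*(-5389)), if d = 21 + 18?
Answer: 20963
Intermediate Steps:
d = 39
g(f) = -784 (g(f) = -7*(43 - 1*(-69)) = -7*(43 + 69) = -7*112 = -784)
g((102 - 104)/(1*d + 70)) + (16358 - 1*(-5389)) = -784 + (16358 - 1*(-5389)) = -784 + (16358 + 5389) = -784 + 21747 = 20963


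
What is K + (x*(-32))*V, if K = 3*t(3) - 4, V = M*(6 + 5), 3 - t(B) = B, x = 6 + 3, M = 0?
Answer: -4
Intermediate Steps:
x = 9
t(B) = 3 - B
V = 0 (V = 0*(6 + 5) = 0*11 = 0)
K = -4 (K = 3*(3 - 1*3) - 4 = 3*(3 - 3) - 4 = 3*0 - 4 = 0 - 4 = -4)
K + (x*(-32))*V = -4 + (9*(-32))*0 = -4 - 288*0 = -4 + 0 = -4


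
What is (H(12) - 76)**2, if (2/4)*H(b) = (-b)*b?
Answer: 132496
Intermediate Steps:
H(b) = -2*b**2 (H(b) = 2*((-b)*b) = 2*(-b**2) = -2*b**2)
(H(12) - 76)**2 = (-2*12**2 - 76)**2 = (-2*144 - 76)**2 = (-288 - 76)**2 = (-364)**2 = 132496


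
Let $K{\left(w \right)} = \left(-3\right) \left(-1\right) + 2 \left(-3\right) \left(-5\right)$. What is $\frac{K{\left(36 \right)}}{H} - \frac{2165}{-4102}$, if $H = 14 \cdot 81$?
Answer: $\frac{30839}{55377} \approx 0.55689$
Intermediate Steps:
$H = 1134$
$K{\left(w \right)} = 33$ ($K{\left(w \right)} = 3 - -30 = 3 + 30 = 33$)
$\frac{K{\left(36 \right)}}{H} - \frac{2165}{-4102} = \frac{33}{1134} - \frac{2165}{-4102} = 33 \cdot \frac{1}{1134} - - \frac{2165}{4102} = \frac{11}{378} + \frac{2165}{4102} = \frac{30839}{55377}$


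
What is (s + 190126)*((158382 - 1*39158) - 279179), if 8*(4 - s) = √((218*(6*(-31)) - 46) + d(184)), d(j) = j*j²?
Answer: -30412244150 + 159955*√6188910/8 ≈ -3.0363e+10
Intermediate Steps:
d(j) = j³
s = 4 - √6188910/8 (s = 4 - √((218*(6*(-31)) - 46) + 184³)/8 = 4 - √((218*(-186) - 46) + 6229504)/8 = 4 - √((-40548 - 46) + 6229504)/8 = 4 - √(-40594 + 6229504)/8 = 4 - √6188910/8 ≈ -306.97)
(s + 190126)*((158382 - 1*39158) - 279179) = ((4 - √6188910/8) + 190126)*((158382 - 1*39158) - 279179) = (190130 - √6188910/8)*((158382 - 39158) - 279179) = (190130 - √6188910/8)*(119224 - 279179) = (190130 - √6188910/8)*(-159955) = -30412244150 + 159955*√6188910/8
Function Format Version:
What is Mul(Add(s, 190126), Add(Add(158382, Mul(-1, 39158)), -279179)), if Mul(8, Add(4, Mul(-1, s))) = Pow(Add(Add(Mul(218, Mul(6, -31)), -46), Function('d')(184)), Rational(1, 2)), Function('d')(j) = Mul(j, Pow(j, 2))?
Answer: Add(-30412244150, Mul(Rational(159955, 8), Pow(6188910, Rational(1, 2)))) ≈ -3.0363e+10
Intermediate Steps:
Function('d')(j) = Pow(j, 3)
s = Add(4, Mul(Rational(-1, 8), Pow(6188910, Rational(1, 2)))) (s = Add(4, Mul(Rational(-1, 8), Pow(Add(Add(Mul(218, Mul(6, -31)), -46), Pow(184, 3)), Rational(1, 2)))) = Add(4, Mul(Rational(-1, 8), Pow(Add(Add(Mul(218, -186), -46), 6229504), Rational(1, 2)))) = Add(4, Mul(Rational(-1, 8), Pow(Add(Add(-40548, -46), 6229504), Rational(1, 2)))) = Add(4, Mul(Rational(-1, 8), Pow(Add(-40594, 6229504), Rational(1, 2)))) = Add(4, Mul(Rational(-1, 8), Pow(6188910, Rational(1, 2)))) ≈ -306.97)
Mul(Add(s, 190126), Add(Add(158382, Mul(-1, 39158)), -279179)) = Mul(Add(Add(4, Mul(Rational(-1, 8), Pow(6188910, Rational(1, 2)))), 190126), Add(Add(158382, Mul(-1, 39158)), -279179)) = Mul(Add(190130, Mul(Rational(-1, 8), Pow(6188910, Rational(1, 2)))), Add(Add(158382, -39158), -279179)) = Mul(Add(190130, Mul(Rational(-1, 8), Pow(6188910, Rational(1, 2)))), Add(119224, -279179)) = Mul(Add(190130, Mul(Rational(-1, 8), Pow(6188910, Rational(1, 2)))), -159955) = Add(-30412244150, Mul(Rational(159955, 8), Pow(6188910, Rational(1, 2))))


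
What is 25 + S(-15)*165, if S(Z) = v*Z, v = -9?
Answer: 22300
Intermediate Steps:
S(Z) = -9*Z
25 + S(-15)*165 = 25 - 9*(-15)*165 = 25 + 135*165 = 25 + 22275 = 22300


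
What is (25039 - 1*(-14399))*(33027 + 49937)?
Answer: 3271934232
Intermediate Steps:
(25039 - 1*(-14399))*(33027 + 49937) = (25039 + 14399)*82964 = 39438*82964 = 3271934232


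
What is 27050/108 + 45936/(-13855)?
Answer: 184908331/748170 ≈ 247.15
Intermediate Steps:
27050/108 + 45936/(-13855) = 27050*(1/108) + 45936*(-1/13855) = 13525/54 - 45936/13855 = 184908331/748170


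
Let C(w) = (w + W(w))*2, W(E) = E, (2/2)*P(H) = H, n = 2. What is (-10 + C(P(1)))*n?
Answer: -12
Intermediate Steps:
P(H) = H
C(w) = 4*w (C(w) = (w + w)*2 = (2*w)*2 = 4*w)
(-10 + C(P(1)))*n = (-10 + 4*1)*2 = (-10 + 4)*2 = -6*2 = -12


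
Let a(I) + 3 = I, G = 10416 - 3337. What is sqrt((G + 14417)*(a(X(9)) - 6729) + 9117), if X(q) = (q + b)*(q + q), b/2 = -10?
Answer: 3*I*sqrt(16550907) ≈ 12205.0*I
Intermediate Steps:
b = -20 (b = 2*(-10) = -20)
X(q) = 2*q*(-20 + q) (X(q) = (q - 20)*(q + q) = (-20 + q)*(2*q) = 2*q*(-20 + q))
G = 7079
a(I) = -3 + I
sqrt((G + 14417)*(a(X(9)) - 6729) + 9117) = sqrt((7079 + 14417)*((-3 + 2*9*(-20 + 9)) - 6729) + 9117) = sqrt(21496*((-3 + 2*9*(-11)) - 6729) + 9117) = sqrt(21496*((-3 - 198) - 6729) + 9117) = sqrt(21496*(-201 - 6729) + 9117) = sqrt(21496*(-6930) + 9117) = sqrt(-148967280 + 9117) = sqrt(-148958163) = 3*I*sqrt(16550907)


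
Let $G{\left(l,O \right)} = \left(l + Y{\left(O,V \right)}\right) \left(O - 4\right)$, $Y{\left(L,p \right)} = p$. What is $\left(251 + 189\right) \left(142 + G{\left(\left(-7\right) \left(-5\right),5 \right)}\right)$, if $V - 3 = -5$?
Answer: $77000$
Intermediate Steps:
$V = -2$ ($V = 3 - 5 = -2$)
$G{\left(l,O \right)} = \left(-4 + O\right) \left(-2 + l\right)$ ($G{\left(l,O \right)} = \left(l - 2\right) \left(O - 4\right) = \left(-2 + l\right) \left(-4 + O\right) = \left(-4 + O\right) \left(-2 + l\right)$)
$\left(251 + 189\right) \left(142 + G{\left(\left(-7\right) \left(-5\right),5 \right)}\right) = \left(251 + 189\right) \left(142 + \left(8 - 4 \left(\left(-7\right) \left(-5\right)\right) - 10 + 5 \left(\left(-7\right) \left(-5\right)\right)\right)\right) = 440 \left(142 + \left(8 - 140 - 10 + 5 \cdot 35\right)\right) = 440 \left(142 + \left(8 - 140 - 10 + 175\right)\right) = 440 \left(142 + 33\right) = 440 \cdot 175 = 77000$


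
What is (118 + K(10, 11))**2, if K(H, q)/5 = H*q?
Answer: 446224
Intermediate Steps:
K(H, q) = 5*H*q (K(H, q) = 5*(H*q) = 5*H*q)
(118 + K(10, 11))**2 = (118 + 5*10*11)**2 = (118 + 550)**2 = 668**2 = 446224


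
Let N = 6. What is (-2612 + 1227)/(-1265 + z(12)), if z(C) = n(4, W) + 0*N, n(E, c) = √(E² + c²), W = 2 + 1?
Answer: 277/252 ≈ 1.0992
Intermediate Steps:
W = 3
z(C) = 5 (z(C) = √(4² + 3²) + 0*6 = √(16 + 9) + 0 = √25 + 0 = 5 + 0 = 5)
(-2612 + 1227)/(-1265 + z(12)) = (-2612 + 1227)/(-1265 + 5) = -1385/(-1260) = -1385*(-1/1260) = 277/252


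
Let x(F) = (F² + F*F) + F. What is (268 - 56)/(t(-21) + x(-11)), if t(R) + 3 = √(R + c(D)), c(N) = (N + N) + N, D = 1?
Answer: 8056/8667 - 106*I*√2/8667 ≈ 0.9295 - 0.017296*I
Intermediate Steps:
x(F) = F + 2*F² (x(F) = (F² + F²) + F = 2*F² + F = F + 2*F²)
c(N) = 3*N (c(N) = 2*N + N = 3*N)
t(R) = -3 + √(3 + R) (t(R) = -3 + √(R + 3*1) = -3 + √(R + 3) = -3 + √(3 + R))
(268 - 56)/(t(-21) + x(-11)) = (268 - 56)/((-3 + √(3 - 21)) - 11*(1 + 2*(-11))) = 212/((-3 + √(-18)) - 11*(1 - 22)) = 212/((-3 + 3*I*√2) - 11*(-21)) = 212/((-3 + 3*I*√2) + 231) = 212/(228 + 3*I*√2)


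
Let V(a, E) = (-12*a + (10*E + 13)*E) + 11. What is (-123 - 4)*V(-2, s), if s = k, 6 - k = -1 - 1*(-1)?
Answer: -60071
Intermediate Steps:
k = 6 (k = 6 - (-1 - 1*(-1)) = 6 - (-1 + 1) = 6 - 1*0 = 6 + 0 = 6)
s = 6
V(a, E) = 11 - 12*a + E*(13 + 10*E) (V(a, E) = (-12*a + (13 + 10*E)*E) + 11 = (-12*a + E*(13 + 10*E)) + 11 = 11 - 12*a + E*(13 + 10*E))
(-123 - 4)*V(-2, s) = (-123 - 4)*(11 - 12*(-2) + 10*6**2 + 13*6) = -127*(11 + 24 + 10*36 + 78) = -127*(11 + 24 + 360 + 78) = -127*473 = -60071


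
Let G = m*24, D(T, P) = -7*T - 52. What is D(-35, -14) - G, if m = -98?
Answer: 2545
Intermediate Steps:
D(T, P) = -52 - 7*T
G = -2352 (G = -98*24 = -2352)
D(-35, -14) - G = (-52 - 7*(-35)) - 1*(-2352) = (-52 + 245) + 2352 = 193 + 2352 = 2545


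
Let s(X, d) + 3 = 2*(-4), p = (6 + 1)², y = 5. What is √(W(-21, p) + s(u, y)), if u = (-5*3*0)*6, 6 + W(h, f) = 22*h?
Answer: I*√479 ≈ 21.886*I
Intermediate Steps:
p = 49 (p = 7² = 49)
W(h, f) = -6 + 22*h
u = 0 (u = -15*0*6 = 0*6 = 0)
s(X, d) = -11 (s(X, d) = -3 + 2*(-4) = -3 - 8 = -11)
√(W(-21, p) + s(u, y)) = √((-6 + 22*(-21)) - 11) = √((-6 - 462) - 11) = √(-468 - 11) = √(-479) = I*√479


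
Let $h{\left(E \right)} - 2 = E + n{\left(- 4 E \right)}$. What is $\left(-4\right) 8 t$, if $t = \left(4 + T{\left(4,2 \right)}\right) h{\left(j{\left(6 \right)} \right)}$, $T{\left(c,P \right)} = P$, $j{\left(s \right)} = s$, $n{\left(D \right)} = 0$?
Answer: $-1536$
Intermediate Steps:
$h{\left(E \right)} = 2 + E$ ($h{\left(E \right)} = 2 + \left(E + 0\right) = 2 + E$)
$t = 48$ ($t = \left(4 + 2\right) \left(2 + 6\right) = 6 \cdot 8 = 48$)
$\left(-4\right) 8 t = \left(-4\right) 8 \cdot 48 = \left(-32\right) 48 = -1536$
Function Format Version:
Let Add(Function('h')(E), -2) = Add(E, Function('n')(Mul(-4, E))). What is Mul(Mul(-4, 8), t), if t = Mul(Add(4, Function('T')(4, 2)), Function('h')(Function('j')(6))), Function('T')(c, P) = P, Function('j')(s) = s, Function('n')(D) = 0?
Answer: -1536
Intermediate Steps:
Function('h')(E) = Add(2, E) (Function('h')(E) = Add(2, Add(E, 0)) = Add(2, E))
t = 48 (t = Mul(Add(4, 2), Add(2, 6)) = Mul(6, 8) = 48)
Mul(Mul(-4, 8), t) = Mul(Mul(-4, 8), 48) = Mul(-32, 48) = -1536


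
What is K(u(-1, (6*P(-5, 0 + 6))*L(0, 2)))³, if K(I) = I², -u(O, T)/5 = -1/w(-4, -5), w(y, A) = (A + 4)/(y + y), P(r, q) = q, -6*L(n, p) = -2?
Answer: 4096000000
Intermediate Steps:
L(n, p) = ⅓ (L(n, p) = -⅙*(-2) = ⅓)
w(y, A) = (4 + A)/(2*y) (w(y, A) = (4 + A)/((2*y)) = (4 + A)*(1/(2*y)) = (4 + A)/(2*y))
u(O, T) = 40 (u(O, T) = -(-5)/((½)*(4 - 5)/(-4)) = -(-5)/((½)*(-¼)*(-1)) = -(-5)/⅛ = -(-5)*8 = -5*(-8) = 40)
K(u(-1, (6*P(-5, 0 + 6))*L(0, 2)))³ = (40²)³ = 1600³ = 4096000000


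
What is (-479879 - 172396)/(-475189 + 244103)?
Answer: 652275/231086 ≈ 2.8227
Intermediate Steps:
(-479879 - 172396)/(-475189 + 244103) = -652275/(-231086) = -652275*(-1/231086) = 652275/231086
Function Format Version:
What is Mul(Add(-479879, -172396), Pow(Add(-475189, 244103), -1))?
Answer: Rational(652275, 231086) ≈ 2.8227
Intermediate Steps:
Mul(Add(-479879, -172396), Pow(Add(-475189, 244103), -1)) = Mul(-652275, Pow(-231086, -1)) = Mul(-652275, Rational(-1, 231086)) = Rational(652275, 231086)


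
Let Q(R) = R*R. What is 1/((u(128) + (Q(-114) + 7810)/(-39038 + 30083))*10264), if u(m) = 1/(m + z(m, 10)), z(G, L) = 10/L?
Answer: -385065/9152131672 ≈ -4.2074e-5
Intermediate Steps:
Q(R) = R²
u(m) = 1/(1 + m) (u(m) = 1/(m + 10/10) = 1/(m + 10*(⅒)) = 1/(m + 1) = 1/(1 + m))
1/((u(128) + (Q(-114) + 7810)/(-39038 + 30083))*10264) = 1/((1/(1 + 128) + ((-114)² + 7810)/(-39038 + 30083))*10264) = (1/10264)/(1/129 + (12996 + 7810)/(-8955)) = (1/10264)/(1/129 + 20806*(-1/8955)) = (1/10264)/(1/129 - 20806/8955) = (1/10264)/(-891673/385065) = -385065/891673*1/10264 = -385065/9152131672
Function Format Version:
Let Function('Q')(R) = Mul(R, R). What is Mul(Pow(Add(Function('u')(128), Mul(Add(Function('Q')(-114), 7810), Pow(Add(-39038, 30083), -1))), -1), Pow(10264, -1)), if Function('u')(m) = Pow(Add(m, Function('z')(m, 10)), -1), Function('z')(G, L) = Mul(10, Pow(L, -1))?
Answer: Rational(-385065, 9152131672) ≈ -4.2074e-5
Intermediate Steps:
Function('Q')(R) = Pow(R, 2)
Function('u')(m) = Pow(Add(1, m), -1) (Function('u')(m) = Pow(Add(m, Mul(10, Pow(10, -1))), -1) = Pow(Add(m, Mul(10, Rational(1, 10))), -1) = Pow(Add(m, 1), -1) = Pow(Add(1, m), -1))
Mul(Pow(Add(Function('u')(128), Mul(Add(Function('Q')(-114), 7810), Pow(Add(-39038, 30083), -1))), -1), Pow(10264, -1)) = Mul(Pow(Add(Pow(Add(1, 128), -1), Mul(Add(Pow(-114, 2), 7810), Pow(Add(-39038, 30083), -1))), -1), Pow(10264, -1)) = Mul(Pow(Add(Pow(129, -1), Mul(Add(12996, 7810), Pow(-8955, -1))), -1), Rational(1, 10264)) = Mul(Pow(Add(Rational(1, 129), Mul(20806, Rational(-1, 8955))), -1), Rational(1, 10264)) = Mul(Pow(Add(Rational(1, 129), Rational(-20806, 8955)), -1), Rational(1, 10264)) = Mul(Pow(Rational(-891673, 385065), -1), Rational(1, 10264)) = Mul(Rational(-385065, 891673), Rational(1, 10264)) = Rational(-385065, 9152131672)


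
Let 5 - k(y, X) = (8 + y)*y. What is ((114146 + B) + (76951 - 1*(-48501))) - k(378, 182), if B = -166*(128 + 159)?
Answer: 337859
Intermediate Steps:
k(y, X) = 5 - y*(8 + y) (k(y, X) = 5 - (8 + y)*y = 5 - y*(8 + y))
B = -47642 (B = -166*287 = -47642)
((114146 + B) + (76951 - 1*(-48501))) - k(378, 182) = ((114146 - 47642) + (76951 - 1*(-48501))) - (5 - 1*378² - 8*378) = (66504 + (76951 + 48501)) - (5 - 1*142884 - 3024) = (66504 + 125452) - (5 - 142884 - 3024) = 191956 - 1*(-145903) = 191956 + 145903 = 337859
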